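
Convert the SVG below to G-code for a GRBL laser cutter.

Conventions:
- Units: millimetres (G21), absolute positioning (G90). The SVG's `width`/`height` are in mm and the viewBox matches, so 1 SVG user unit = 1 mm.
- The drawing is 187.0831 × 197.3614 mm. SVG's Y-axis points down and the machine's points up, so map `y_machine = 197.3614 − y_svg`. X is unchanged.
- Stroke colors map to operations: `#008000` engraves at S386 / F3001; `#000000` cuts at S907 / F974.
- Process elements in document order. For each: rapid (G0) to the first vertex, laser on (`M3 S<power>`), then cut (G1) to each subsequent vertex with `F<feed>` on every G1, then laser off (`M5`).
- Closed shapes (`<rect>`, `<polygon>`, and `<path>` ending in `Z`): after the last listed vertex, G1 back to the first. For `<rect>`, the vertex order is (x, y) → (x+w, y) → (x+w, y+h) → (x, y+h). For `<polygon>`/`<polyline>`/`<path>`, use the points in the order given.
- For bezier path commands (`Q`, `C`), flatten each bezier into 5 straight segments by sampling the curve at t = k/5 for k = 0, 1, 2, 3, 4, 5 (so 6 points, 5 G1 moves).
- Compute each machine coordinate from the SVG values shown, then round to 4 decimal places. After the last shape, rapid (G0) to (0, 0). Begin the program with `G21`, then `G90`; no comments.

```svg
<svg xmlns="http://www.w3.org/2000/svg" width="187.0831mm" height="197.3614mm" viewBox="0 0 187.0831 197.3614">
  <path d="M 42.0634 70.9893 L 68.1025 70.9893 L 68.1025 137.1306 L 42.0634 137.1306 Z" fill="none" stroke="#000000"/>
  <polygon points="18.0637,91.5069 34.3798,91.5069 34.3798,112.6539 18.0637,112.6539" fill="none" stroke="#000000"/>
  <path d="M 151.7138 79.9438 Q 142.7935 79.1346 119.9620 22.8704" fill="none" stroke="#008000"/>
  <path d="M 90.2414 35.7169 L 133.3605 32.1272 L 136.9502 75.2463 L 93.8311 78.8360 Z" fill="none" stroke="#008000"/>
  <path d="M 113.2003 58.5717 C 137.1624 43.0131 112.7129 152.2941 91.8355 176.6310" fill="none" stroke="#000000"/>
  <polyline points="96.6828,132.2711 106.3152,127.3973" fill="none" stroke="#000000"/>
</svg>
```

Since the viewBox matches the mm dimensions, user units are millimetres directly. The only transform is the Y-flip y_m = 197.3614 − y_svg.

Shape 1 is a rectangle drawn with `<path>`. Its stroke #000000 means cut at S907, F974. After flipping Y the toolpath is (42.0634,126.3721) → (68.1025,126.3721) → (68.1025,60.2308) → (42.0634,60.2308) → (42.0634,126.3721), returning to the start.

Shape 2 is a rectangle drawn with `<polygon>`. Its stroke #000000 means cut at S907, F974. After flipping Y the toolpath is (18.0637,105.8545) → (34.3798,105.8545) → (34.3798,84.7075) → (18.0637,84.7075) → (18.0637,105.8545), returning to the start.

Shape 3 is a quadratic bezier drawn with `<path>`. Its stroke #008000 means engrave at S386, F3001. After flipping Y the toolpath is (151.7138,117.4176) → (147.5892,119.9595) → (142.3518,126.9378) → (136.0014,138.3524) → (128.5382,154.2035) → (119.9620,174.4910).

Shape 4 is a regular polygon drawn with `<path>`. Its stroke #008000 means engrave at S386, F3001. After flipping Y the toolpath is (90.2414,161.6445) → (133.3605,165.2342) → (136.9502,122.1151) → (93.8311,118.5254) → (90.2414,161.6445), returning to the start.

Shape 5 is a cubic bezier drawn with `<path>`. Its stroke #000000 means cut at S907, F974. After flipping Y the toolpath is (113.2003,138.7897) → (122.1840,134.8224) → (122.0442,110.9632) → (115.2760,77.2817) → (104.3747,43.8476) → (91.8355,20.7304).

Shape 6 is a line segment drawn with `<polyline>`. Its stroke #000000 means cut at S907, F974. After flipping Y the toolpath is (96.6828,65.0903) → (106.3152,69.9641).

G21
G90
G0 X42.0634 Y126.3721
M3 S907
G1 X68.1025 Y126.3721 F974
G1 X68.1025 Y60.2308 F974
G1 X42.0634 Y60.2308 F974
G1 X42.0634 Y126.3721 F974
M5
G0 X18.0637 Y105.8545
M3 S907
G1 X34.3798 Y105.8545 F974
G1 X34.3798 Y84.7075 F974
G1 X18.0637 Y84.7075 F974
G1 X18.0637 Y105.8545 F974
M5
G0 X151.7138 Y117.4176
M3 S386
G1 X147.5892 Y119.9595 F3001
G1 X142.3518 Y126.9378 F3001
G1 X136.0014 Y138.3524 F3001
G1 X128.5382 Y154.2035 F3001
G1 X119.9620 Y174.4910 F3001
M5
G0 X90.2414 Y161.6445
M3 S386
G1 X133.3605 Y165.2342 F3001
G1 X136.9502 Y122.1151 F3001
G1 X93.8311 Y118.5254 F3001
G1 X90.2414 Y161.6445 F3001
M5
G0 X113.2003 Y138.7897
M3 S907
G1 X122.1840 Y134.8224 F974
G1 X122.0442 Y110.9632 F974
G1 X115.2760 Y77.2817 F974
G1 X104.3747 Y43.8476 F974
G1 X91.8355 Y20.7304 F974
M5
G0 X96.6828 Y65.0903
M3 S907
G1 X106.3152 Y69.9641 F974
M5
G0 X0.0000 Y0.0000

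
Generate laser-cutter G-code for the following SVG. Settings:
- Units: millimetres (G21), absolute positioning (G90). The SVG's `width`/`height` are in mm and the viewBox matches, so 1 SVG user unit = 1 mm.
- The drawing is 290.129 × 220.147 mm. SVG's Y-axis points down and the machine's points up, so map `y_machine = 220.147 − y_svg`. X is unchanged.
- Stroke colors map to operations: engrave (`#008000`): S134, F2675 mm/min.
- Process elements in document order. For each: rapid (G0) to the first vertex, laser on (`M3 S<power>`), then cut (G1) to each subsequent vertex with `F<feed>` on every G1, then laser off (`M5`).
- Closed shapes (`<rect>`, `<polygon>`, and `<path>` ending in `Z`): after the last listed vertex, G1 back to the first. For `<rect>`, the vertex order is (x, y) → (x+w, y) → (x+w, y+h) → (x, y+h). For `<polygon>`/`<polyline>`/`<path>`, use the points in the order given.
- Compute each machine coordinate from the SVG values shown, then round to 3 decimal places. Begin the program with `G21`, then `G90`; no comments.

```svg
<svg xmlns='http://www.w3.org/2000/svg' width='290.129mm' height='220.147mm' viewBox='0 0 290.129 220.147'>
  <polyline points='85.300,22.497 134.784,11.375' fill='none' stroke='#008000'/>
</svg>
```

1 u = 1 mm; y_m = 220.147 − y.

[1] `<polyline>` line segment, #008000→engrave S134 F2675: (85.300,197.650) → (134.784,208.772)

G21
G90
G0 X85.300 Y197.650
M3 S134
G1 X134.784 Y208.772 F2675
M5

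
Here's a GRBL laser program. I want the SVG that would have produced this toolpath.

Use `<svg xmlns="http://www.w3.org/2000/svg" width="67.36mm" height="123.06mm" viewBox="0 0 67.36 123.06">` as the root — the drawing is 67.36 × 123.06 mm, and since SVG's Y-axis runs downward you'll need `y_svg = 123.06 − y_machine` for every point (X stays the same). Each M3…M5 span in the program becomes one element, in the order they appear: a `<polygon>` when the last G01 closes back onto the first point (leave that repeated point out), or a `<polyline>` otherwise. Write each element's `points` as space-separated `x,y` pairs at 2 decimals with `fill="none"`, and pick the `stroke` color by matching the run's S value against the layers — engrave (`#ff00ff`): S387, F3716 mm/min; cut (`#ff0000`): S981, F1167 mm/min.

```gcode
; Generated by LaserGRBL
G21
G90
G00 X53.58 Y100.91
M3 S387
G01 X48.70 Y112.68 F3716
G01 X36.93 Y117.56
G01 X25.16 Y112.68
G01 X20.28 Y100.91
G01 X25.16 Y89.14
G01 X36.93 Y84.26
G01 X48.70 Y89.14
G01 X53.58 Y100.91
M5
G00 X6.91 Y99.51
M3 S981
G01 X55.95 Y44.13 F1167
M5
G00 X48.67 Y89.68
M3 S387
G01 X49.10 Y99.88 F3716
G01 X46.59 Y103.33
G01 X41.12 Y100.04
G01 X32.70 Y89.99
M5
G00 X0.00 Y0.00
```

Each laser-on run becomes one SVG element. Flip Y back into SVG space with y_svg = 123.06 − y_machine.

Run 1: the run's S387 means `#ff00ff` (engrave). The run returns to its start, so emit a `<polygon>` with points (Y-flipped): 53.58,22.15 48.70,10.38 36.93,5.50 25.16,10.38 20.28,22.15 25.16,33.92 36.93,38.80 48.70,33.92.

Run 2: power S981 maps to stroke `#ff0000` (cut). The run is open, so emit a `<polyline>` with points (Y-flipped): 6.91,23.55 55.95,78.93.

Run 3: power S387 maps to stroke `#ff00ff` (engrave). The run is open, so emit a `<polyline>` with points (Y-flipped): 48.67,33.38 49.10,23.18 46.59,19.73 41.12,23.02 32.70,33.07.

<svg xmlns="http://www.w3.org/2000/svg" width="67.36mm" height="123.06mm" viewBox="0 0 67.36 123.06">
  <polygon points="53.58,22.15 48.70,10.38 36.93,5.50 25.16,10.38 20.28,22.15 25.16,33.92 36.93,38.80 48.70,33.92" fill="none" stroke="#ff00ff"/>
  <polyline points="6.91,23.55 55.95,78.93" fill="none" stroke="#ff0000"/>
  <polyline points="48.67,33.38 49.10,23.18 46.59,19.73 41.12,23.02 32.70,33.07" fill="none" stroke="#ff00ff"/>
</svg>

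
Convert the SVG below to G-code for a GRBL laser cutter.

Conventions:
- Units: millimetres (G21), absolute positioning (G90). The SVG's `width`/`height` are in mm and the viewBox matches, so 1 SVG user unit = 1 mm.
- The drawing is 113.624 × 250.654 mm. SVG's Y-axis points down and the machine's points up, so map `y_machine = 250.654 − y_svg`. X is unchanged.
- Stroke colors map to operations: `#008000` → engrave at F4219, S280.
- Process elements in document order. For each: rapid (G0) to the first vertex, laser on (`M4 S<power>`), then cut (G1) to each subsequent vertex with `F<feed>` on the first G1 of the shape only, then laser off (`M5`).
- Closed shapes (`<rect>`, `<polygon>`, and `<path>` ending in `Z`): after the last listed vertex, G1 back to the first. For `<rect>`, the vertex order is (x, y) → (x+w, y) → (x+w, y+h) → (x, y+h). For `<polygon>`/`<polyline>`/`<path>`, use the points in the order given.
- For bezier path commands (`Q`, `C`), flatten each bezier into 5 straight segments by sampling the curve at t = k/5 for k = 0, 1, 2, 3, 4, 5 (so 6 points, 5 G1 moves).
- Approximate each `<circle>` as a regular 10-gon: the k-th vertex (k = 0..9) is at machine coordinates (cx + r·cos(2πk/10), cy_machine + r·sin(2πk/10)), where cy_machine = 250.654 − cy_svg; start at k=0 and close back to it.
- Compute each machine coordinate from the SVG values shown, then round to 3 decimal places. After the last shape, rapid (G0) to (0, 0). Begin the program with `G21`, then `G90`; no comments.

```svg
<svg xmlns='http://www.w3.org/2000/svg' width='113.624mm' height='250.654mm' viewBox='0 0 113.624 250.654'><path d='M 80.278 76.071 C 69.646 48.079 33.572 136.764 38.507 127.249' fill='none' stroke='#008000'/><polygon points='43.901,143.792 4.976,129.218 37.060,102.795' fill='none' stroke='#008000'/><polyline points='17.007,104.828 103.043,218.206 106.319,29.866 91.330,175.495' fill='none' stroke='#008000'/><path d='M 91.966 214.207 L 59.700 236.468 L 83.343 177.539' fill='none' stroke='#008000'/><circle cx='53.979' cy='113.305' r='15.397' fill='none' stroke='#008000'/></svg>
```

G21
G90
G0 X80.278 Y174.583
M4 S280
G1 X71.377 Y179.096 F4219
G1 X59.560 Y165.921
G1 X48.016 Y145.371
G1 X39.935 Y127.761
G1 X38.507 Y123.405
M5
G0 X43.901 Y106.862
M4 S280
G1 X4.976 Y121.436 F4219
G1 X37.060 Y147.859
G1 X43.901 Y106.862
M5
G0 X17.007 Y145.826
M4 S280
G1 X103.043 Y32.448 F4219
G1 X106.319 Y220.788
G1 X91.330 Y75.159
M5
G0 X91.966 Y36.447
M4 S280
G1 X59.700 Y14.186 F4219
G1 X83.343 Y73.115
M5
G0 X69.376 Y137.349
M4 S280
G1 X66.435 Y146.399 F4219
G1 X58.737 Y151.992
G1 X49.221 Y151.992
G1 X41.523 Y146.399
G1 X38.582 Y137.349
G1 X41.523 Y128.299
G1 X49.221 Y122.706
G1 X58.737 Y122.706
G1 X66.435 Y128.299
G1 X69.376 Y137.349
M5
G0 X0.000 Y0.000

viewBox `0 0 113.624 250.654` with mm width/height → 1 unit = 1 mm. Flip: y_m = 250.654 − y_svg.

**Shape 1** — `<path>` cubic bezier, stroke `#008000` → engrave (S280, F4219). Control points (SVG): P0=(80.278,76.071), P1=(69.646,48.079), P2=(33.572,136.764), P3=(38.507,127.249); sampled at t=k/5. Machine vertices: (80.278,174.583) → (71.377,179.096) → (59.560,165.921) → (48.016,145.371) → (39.935,127.761) → (38.507,123.405). Open path.

**Shape 2** — `<polygon>` regular polygon, stroke `#008000` → engrave (S280, F4219). Machine vertices: (43.901,106.862) → (4.976,121.436) → (37.060,147.859) → (43.901,106.862). Closed: final G1 returns to the first vertex.

**Shape 3** — `<polyline>` open polyline, stroke `#008000` → engrave (S280, F4219). Machine vertices: (17.007,145.826) → (103.043,32.448) → (106.319,220.788) → (91.330,75.159). Open path.

**Shape 4** — `<path>` open polyline, stroke `#008000` → engrave (S280, F4219). Machine vertices: (91.966,36.447) → (59.700,14.186) → (83.343,73.115). Open path.

**Shape 5** — `<circle>` circle, stroke `#008000` → engrave (S280, F4219). Machine vertices: (69.376,137.349) → (66.435,146.399) → (58.737,151.992) → (49.221,151.992) → (41.523,146.399) → (38.582,137.349) → (41.523,128.299) → (49.221,122.706) → (58.737,122.706) → (66.435,128.299) → (69.376,137.349). Closed: final G1 returns to the first vertex.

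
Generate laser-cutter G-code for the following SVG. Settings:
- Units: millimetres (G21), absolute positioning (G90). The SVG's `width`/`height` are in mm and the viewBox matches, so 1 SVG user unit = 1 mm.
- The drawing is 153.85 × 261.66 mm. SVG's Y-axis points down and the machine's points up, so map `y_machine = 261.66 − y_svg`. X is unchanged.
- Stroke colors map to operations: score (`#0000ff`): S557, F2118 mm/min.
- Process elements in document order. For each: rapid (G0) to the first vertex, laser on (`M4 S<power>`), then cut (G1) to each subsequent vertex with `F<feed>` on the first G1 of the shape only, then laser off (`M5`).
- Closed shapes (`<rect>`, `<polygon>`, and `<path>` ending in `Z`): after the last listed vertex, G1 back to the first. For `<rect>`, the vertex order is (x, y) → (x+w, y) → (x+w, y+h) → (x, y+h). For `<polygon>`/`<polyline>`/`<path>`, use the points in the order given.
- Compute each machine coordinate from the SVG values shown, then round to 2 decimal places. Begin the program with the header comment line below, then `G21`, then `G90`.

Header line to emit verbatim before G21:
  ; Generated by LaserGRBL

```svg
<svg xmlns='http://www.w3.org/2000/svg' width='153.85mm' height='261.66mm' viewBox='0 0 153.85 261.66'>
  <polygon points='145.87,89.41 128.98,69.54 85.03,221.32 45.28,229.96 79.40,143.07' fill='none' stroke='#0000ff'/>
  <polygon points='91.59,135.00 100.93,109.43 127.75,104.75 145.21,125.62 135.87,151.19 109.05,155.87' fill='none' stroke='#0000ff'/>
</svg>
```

Since the viewBox matches the mm dimensions, user units are millimetres directly. The only transform is the Y-flip y_m = 261.66 − y_svg.

Shape 1 is a closed polygon drawn with `<polygon>`. Its stroke #0000ff means score at S557, F2118. After flipping Y the toolpath is (145.87,172.25) → (128.98,192.12) → (85.03,40.34) → (45.28,31.70) → (79.40,118.59) → (145.87,172.25), returning to the start.

Shape 2 is a regular polygon drawn with `<polygon>`. Its stroke #0000ff means score at S557, F2118. After flipping Y the toolpath is (91.59,126.66) → (100.93,152.23) → (127.75,156.91) → (145.21,136.04) → (135.87,110.47) → (109.05,105.79) → (91.59,126.66), returning to the start.

; Generated by LaserGRBL
G21
G90
G0 X145.87 Y172.25
M4 S557
G1 X128.98 Y192.12 F2118
G1 X85.03 Y40.34
G1 X45.28 Y31.70
G1 X79.40 Y118.59
G1 X145.87 Y172.25
M5
G0 X91.59 Y126.66
M4 S557
G1 X100.93 Y152.23 F2118
G1 X127.75 Y156.91
G1 X145.21 Y136.04
G1 X135.87 Y110.47
G1 X109.05 Y105.79
G1 X91.59 Y126.66
M5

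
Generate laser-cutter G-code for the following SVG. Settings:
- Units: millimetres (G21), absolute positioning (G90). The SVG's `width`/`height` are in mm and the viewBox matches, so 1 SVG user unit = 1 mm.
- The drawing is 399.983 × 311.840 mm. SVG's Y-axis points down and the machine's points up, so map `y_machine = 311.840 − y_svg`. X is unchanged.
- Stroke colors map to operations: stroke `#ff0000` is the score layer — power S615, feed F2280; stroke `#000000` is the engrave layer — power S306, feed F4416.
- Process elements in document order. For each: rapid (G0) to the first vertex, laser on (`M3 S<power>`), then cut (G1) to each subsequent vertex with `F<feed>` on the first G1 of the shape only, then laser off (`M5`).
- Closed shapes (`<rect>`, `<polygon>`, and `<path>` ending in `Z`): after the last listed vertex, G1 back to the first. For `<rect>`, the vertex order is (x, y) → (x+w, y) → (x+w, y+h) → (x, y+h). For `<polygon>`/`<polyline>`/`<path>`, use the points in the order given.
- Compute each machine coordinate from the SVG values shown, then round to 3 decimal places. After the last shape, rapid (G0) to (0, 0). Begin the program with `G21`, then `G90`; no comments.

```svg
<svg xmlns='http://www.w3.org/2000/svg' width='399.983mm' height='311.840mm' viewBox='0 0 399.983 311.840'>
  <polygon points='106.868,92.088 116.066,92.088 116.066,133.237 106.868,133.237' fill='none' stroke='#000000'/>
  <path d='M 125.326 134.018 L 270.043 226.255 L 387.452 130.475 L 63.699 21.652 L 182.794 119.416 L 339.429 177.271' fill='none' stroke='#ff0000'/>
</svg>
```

G21
G90
G0 X106.868 Y219.752
M3 S306
G1 X116.066 Y219.752 F4416
G1 X116.066 Y178.603
G1 X106.868 Y178.603
G1 X106.868 Y219.752
M5
G0 X125.326 Y177.822
M3 S615
G1 X270.043 Y85.585 F2280
G1 X387.452 Y181.365
G1 X63.699 Y290.188
G1 X182.794 Y192.424
G1 X339.429 Y134.569
M5
G0 X0.000 Y0.000

1 u = 1 mm; y_m = 311.840 − y.

[1] `<polygon>` rectangle, #000000→engrave S306 F4416: (106.868,219.752) → (116.066,219.752) → (116.066,178.603) → (106.868,178.603) → (106.868,219.752) (closed)

[2] `<path>` open polyline, #ff0000→score S615 F2280: (125.326,177.822) → (270.043,85.585) → (387.452,181.365) → (63.699,290.188) → (182.794,192.424) → (339.429,134.569)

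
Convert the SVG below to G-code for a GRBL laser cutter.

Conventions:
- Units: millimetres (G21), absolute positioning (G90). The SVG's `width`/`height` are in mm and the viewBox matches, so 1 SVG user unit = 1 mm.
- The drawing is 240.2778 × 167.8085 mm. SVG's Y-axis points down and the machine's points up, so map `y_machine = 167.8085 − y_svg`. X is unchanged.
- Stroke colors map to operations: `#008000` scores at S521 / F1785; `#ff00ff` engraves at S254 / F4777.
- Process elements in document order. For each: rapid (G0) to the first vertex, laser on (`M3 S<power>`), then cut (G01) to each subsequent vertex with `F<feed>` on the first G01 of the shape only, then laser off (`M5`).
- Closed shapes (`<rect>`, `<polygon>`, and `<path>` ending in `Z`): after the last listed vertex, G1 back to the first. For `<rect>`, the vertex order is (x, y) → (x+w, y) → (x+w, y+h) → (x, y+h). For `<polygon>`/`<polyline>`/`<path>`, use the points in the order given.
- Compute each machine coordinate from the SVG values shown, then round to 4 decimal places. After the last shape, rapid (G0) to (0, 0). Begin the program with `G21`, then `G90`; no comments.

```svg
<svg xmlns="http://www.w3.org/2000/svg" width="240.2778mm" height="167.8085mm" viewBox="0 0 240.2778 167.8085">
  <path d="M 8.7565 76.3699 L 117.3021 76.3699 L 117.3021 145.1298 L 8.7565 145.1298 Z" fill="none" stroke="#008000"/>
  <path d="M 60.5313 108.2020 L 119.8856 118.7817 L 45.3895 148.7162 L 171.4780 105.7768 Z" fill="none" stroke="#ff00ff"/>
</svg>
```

Since the viewBox matches the mm dimensions, user units are millimetres directly. The only transform is the Y-flip y_m = 167.8085 − y_svg.

Shape 1 is a rectangle drawn with `<path>`. Its stroke #008000 means score at S521, F1785. After flipping Y the toolpath is (8.7565,91.4386) → (117.3021,91.4386) → (117.3021,22.6787) → (8.7565,22.6787) → (8.7565,91.4386), returning to the start.

Shape 2 is a closed polygon drawn with `<path>`. Its stroke #ff00ff means engrave at S254, F4777. After flipping Y the toolpath is (60.5313,59.6065) → (119.8856,49.0268) → (45.3895,19.0923) → (171.4780,62.0317) → (60.5313,59.6065), returning to the start.

G21
G90
G0 X8.7565 Y91.4386
M3 S521
G01 X117.3021 Y91.4386 F1785
G01 X117.3021 Y22.6787
G01 X8.7565 Y22.6787
G01 X8.7565 Y91.4386
M5
G0 X60.5313 Y59.6065
M3 S254
G01 X119.8856 Y49.0268 F4777
G01 X45.3895 Y19.0923
G01 X171.4780 Y62.0317
G01 X60.5313 Y59.6065
M5
G0 X0.0000 Y0.0000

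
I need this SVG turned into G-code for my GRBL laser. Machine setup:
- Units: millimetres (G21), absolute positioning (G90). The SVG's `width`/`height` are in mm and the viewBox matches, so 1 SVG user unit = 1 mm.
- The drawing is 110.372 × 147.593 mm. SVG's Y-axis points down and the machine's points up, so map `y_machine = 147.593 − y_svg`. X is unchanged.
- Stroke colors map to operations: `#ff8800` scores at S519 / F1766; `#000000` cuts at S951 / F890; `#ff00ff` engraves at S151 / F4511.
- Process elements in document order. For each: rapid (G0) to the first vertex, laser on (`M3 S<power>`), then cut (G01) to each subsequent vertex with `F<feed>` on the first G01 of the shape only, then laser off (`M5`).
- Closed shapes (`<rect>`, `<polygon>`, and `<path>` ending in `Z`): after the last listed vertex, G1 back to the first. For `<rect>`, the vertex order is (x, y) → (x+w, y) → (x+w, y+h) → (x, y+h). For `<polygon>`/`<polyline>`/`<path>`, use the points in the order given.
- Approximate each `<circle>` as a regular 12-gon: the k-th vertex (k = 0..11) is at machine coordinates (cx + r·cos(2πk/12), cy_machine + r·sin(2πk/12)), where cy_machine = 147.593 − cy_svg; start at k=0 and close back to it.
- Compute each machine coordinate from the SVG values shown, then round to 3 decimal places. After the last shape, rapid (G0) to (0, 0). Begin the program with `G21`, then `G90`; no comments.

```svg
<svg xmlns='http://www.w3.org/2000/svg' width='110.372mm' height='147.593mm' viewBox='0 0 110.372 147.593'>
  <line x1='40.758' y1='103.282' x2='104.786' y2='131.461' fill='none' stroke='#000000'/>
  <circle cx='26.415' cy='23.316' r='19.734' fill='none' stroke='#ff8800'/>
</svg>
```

G21
G90
G0 X40.758 Y44.311
M3 S951
G01 X104.786 Y16.132 F890
M5
G0 X46.149 Y124.277
M3 S519
G01 X43.505 Y134.144 F1766
G01 X36.282 Y141.367
G01 X26.415 Y144.011
G01 X16.548 Y141.367
G01 X9.325 Y134.144
G01 X6.681 Y124.277
G01 X9.325 Y114.410
G01 X16.548 Y107.187
G01 X26.415 Y104.543
G01 X36.282 Y107.187
G01 X43.505 Y114.410
G01 X46.149 Y124.277
M5
G0 X0.000 Y0.000

viewBox `0 0 110.372 147.593` with mm width/height → 1 unit = 1 mm. Flip: y_m = 147.593 − y_svg.

**Shape 1** — `<line>` line segment, stroke `#000000` → cut (S951, F890). Machine vertices: (40.758,44.311) → (104.786,16.132). Open path.

**Shape 2** — `<circle>` circle, stroke `#ff8800` → score (S519, F1766). Machine vertices: (46.149,124.277) → (43.505,134.144) → (36.282,141.367) → (26.415,144.011) → (16.548,141.367) → (9.325,134.144) → (6.681,124.277) → (9.325,114.410) → (16.548,107.187) → (26.415,104.543) → (36.282,107.187) → (43.505,114.410) → (46.149,124.277). Closed: final G1 returns to the first vertex.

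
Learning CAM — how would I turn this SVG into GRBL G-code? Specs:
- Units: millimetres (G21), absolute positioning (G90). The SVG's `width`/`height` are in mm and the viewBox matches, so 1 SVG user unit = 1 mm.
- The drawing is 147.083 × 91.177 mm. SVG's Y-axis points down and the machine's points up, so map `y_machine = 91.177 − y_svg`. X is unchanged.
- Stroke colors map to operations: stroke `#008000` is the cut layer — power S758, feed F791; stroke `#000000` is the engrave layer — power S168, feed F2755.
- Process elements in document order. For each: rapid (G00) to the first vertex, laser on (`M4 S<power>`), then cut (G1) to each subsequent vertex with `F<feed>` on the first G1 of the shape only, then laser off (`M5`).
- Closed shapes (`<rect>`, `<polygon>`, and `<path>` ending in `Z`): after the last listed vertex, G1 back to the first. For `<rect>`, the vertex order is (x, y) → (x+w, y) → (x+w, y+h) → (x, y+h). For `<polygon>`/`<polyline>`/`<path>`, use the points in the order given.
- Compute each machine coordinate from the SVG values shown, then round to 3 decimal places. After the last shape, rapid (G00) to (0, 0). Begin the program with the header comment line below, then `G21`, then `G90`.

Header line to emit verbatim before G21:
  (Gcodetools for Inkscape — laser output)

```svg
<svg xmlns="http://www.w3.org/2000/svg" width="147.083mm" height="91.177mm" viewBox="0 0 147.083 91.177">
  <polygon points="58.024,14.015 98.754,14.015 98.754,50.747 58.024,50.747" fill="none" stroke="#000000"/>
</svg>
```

1 u = 1 mm; y_m = 91.177 − y.

[1] `<polygon>` rectangle, #000000→engrave S168 F2755: (58.024,77.162) → (98.754,77.162) → (98.754,40.430) → (58.024,40.430) → (58.024,77.162) (closed)

(Gcodetools for Inkscape — laser output)
G21
G90
G00 X58.024 Y77.162
M4 S168
G1 X98.754 Y77.162 F2755
G1 X98.754 Y40.430
G1 X58.024 Y40.430
G1 X58.024 Y77.162
M5
G00 X0.000 Y0.000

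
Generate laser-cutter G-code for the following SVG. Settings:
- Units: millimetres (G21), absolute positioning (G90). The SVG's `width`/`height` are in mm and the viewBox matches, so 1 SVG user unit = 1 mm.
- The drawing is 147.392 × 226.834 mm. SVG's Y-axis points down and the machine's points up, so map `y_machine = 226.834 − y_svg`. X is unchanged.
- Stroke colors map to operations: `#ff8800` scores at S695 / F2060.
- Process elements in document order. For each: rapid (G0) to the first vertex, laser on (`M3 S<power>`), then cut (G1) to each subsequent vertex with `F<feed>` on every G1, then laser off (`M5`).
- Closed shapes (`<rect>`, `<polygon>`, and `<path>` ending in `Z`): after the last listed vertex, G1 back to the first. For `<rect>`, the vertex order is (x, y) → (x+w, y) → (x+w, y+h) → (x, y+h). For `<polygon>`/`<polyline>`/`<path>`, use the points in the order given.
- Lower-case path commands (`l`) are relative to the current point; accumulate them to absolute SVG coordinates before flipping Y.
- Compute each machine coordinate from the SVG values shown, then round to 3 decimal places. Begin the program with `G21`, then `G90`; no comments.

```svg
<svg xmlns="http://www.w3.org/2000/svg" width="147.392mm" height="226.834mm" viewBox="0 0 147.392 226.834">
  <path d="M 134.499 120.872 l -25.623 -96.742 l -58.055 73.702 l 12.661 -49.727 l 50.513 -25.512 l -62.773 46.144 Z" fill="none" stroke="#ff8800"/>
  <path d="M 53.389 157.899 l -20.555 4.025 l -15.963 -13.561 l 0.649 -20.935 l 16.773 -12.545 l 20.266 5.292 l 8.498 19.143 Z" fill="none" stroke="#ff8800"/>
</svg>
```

viewBox `0 0 147.392 226.834` with mm width/height → 1 unit = 1 mm. Flip: y_m = 226.834 − y_svg.

**Shape 1** — `<path>` closed polygon, stroke `#ff8800` → score (S695, F2060). Machine vertices: (134.499,105.962) → (108.876,202.704) → (50.821,129.002) → (63.482,178.729) → (113.995,204.241) → (51.222,158.097) → (134.499,105.962). Closed: final G1 returns to the first vertex.

**Shape 2** — `<path>` regular polygon, stroke `#ff8800` → score (S695, F2060). Machine vertices: (53.389,68.935) → (32.834,64.910) → (16.871,78.471) → (17.520,99.406) → (34.293,111.951) → (54.559,106.659) → (63.057,87.516) → (53.389,68.935). Closed: final G1 returns to the first vertex.

G21
G90
G0 X134.499 Y105.962
M3 S695
G1 X108.876 Y202.704 F2060
G1 X50.821 Y129.002 F2060
G1 X63.482 Y178.729 F2060
G1 X113.995 Y204.241 F2060
G1 X51.222 Y158.097 F2060
G1 X134.499 Y105.962 F2060
M5
G0 X53.389 Y68.935
M3 S695
G1 X32.834 Y64.910 F2060
G1 X16.871 Y78.471 F2060
G1 X17.520 Y99.406 F2060
G1 X34.293 Y111.951 F2060
G1 X54.559 Y106.659 F2060
G1 X63.057 Y87.516 F2060
G1 X53.389 Y68.935 F2060
M5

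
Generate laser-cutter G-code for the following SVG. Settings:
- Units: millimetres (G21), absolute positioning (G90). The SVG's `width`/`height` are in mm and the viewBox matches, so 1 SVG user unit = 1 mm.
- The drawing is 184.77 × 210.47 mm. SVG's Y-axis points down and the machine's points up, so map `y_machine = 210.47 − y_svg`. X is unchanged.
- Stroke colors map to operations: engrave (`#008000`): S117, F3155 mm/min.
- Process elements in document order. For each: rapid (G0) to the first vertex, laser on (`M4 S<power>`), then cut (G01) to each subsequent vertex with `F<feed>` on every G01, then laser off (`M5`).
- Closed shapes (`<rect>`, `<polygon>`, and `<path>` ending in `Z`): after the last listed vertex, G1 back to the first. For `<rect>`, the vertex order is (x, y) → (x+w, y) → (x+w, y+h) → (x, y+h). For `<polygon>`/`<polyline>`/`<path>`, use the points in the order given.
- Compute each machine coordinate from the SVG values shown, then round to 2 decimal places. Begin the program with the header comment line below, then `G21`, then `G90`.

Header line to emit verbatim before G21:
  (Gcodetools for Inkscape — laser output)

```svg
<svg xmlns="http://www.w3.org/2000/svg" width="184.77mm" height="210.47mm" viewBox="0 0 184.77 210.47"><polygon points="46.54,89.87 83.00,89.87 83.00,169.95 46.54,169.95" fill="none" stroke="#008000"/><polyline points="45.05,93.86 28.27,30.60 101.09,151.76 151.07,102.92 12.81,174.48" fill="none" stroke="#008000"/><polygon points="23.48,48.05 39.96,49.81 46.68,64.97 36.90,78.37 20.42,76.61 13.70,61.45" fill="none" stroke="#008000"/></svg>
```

1 u = 1 mm; y_m = 210.47 − y.

[1] `<polygon>` rectangle, #008000→engrave S117 F3155: (46.54,120.60) → (83.00,120.60) → (83.00,40.52) → (46.54,40.52) → (46.54,120.60) (closed)

[2] `<polyline>` open polyline, #008000→engrave S117 F3155: (45.05,116.61) → (28.27,179.87) → (101.09,58.71) → (151.07,107.55) → (12.81,35.99)

[3] `<polygon>` regular polygon, #008000→engrave S117 F3155: (23.48,162.42) → (39.96,160.66) → (46.68,145.50) → (36.90,132.10) → (20.42,133.86) → (13.70,149.02) → (23.48,162.42) (closed)

(Gcodetools for Inkscape — laser output)
G21
G90
G0 X46.54 Y120.60
M4 S117
G01 X83.00 Y120.60 F3155
G01 X83.00 Y40.52 F3155
G01 X46.54 Y40.52 F3155
G01 X46.54 Y120.60 F3155
M5
G0 X45.05 Y116.61
M4 S117
G01 X28.27 Y179.87 F3155
G01 X101.09 Y58.71 F3155
G01 X151.07 Y107.55 F3155
G01 X12.81 Y35.99 F3155
M5
G0 X23.48 Y162.42
M4 S117
G01 X39.96 Y160.66 F3155
G01 X46.68 Y145.50 F3155
G01 X36.90 Y132.10 F3155
G01 X20.42 Y133.86 F3155
G01 X13.70 Y149.02 F3155
G01 X23.48 Y162.42 F3155
M5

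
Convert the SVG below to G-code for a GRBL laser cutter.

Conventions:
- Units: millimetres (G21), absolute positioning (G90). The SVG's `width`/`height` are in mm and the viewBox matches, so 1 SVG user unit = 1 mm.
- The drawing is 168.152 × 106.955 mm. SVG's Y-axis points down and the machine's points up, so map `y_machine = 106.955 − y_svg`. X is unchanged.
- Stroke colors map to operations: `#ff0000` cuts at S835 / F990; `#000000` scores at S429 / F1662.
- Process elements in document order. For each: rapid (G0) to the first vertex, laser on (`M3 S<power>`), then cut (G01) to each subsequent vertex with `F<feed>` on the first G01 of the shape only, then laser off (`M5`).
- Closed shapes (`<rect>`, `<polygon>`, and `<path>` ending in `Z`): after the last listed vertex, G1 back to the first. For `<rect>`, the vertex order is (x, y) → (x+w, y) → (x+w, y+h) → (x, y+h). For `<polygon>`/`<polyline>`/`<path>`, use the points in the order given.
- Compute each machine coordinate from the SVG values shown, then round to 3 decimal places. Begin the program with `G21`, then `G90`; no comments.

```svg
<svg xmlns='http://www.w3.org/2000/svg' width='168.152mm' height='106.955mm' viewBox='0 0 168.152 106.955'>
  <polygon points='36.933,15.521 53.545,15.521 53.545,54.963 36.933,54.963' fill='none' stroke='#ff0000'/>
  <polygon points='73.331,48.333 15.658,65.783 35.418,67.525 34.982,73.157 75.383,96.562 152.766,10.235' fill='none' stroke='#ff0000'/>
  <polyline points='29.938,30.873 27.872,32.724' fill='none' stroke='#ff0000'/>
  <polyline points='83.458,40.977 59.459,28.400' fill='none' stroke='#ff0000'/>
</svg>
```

G21
G90
G0 X36.933 Y91.434
M3 S835
G01 X53.545 Y91.434 F990
G01 X53.545 Y51.992
G01 X36.933 Y51.992
G01 X36.933 Y91.434
M5
G0 X73.331 Y58.622
M3 S835
G01 X15.658 Y41.172 F990
G01 X35.418 Y39.430
G01 X34.982 Y33.798
G01 X75.383 Y10.393
G01 X152.766 Y96.720
G01 X73.331 Y58.622
M5
G0 X29.938 Y76.082
M3 S835
G01 X27.872 Y74.231 F990
M5
G0 X83.458 Y65.978
M3 S835
G01 X59.459 Y78.555 F990
M5

Since the viewBox matches the mm dimensions, user units are millimetres directly. The only transform is the Y-flip y_m = 106.955 − y_svg.

Shape 1 is a rectangle drawn with `<polygon>`. Its stroke #ff0000 means cut at S835, F990. After flipping Y the toolpath is (36.933,91.434) → (53.545,91.434) → (53.545,51.992) → (36.933,51.992) → (36.933,91.434), returning to the start.

Shape 2 is a closed polygon drawn with `<polygon>`. Its stroke #ff0000 means cut at S835, F990. After flipping Y the toolpath is (73.331,58.622) → (15.658,41.172) → (35.418,39.430) → (34.982,33.798) → (75.383,10.393) → (152.766,96.720) → (73.331,58.622), returning to the start.

Shape 3 is a line segment drawn with `<polyline>`. Its stroke #ff0000 means cut at S835, F990. After flipping Y the toolpath is (29.938,76.082) → (27.872,74.231).

Shape 4 is a line segment drawn with `<polyline>`. Its stroke #ff0000 means cut at S835, F990. After flipping Y the toolpath is (83.458,65.978) → (59.459,78.555).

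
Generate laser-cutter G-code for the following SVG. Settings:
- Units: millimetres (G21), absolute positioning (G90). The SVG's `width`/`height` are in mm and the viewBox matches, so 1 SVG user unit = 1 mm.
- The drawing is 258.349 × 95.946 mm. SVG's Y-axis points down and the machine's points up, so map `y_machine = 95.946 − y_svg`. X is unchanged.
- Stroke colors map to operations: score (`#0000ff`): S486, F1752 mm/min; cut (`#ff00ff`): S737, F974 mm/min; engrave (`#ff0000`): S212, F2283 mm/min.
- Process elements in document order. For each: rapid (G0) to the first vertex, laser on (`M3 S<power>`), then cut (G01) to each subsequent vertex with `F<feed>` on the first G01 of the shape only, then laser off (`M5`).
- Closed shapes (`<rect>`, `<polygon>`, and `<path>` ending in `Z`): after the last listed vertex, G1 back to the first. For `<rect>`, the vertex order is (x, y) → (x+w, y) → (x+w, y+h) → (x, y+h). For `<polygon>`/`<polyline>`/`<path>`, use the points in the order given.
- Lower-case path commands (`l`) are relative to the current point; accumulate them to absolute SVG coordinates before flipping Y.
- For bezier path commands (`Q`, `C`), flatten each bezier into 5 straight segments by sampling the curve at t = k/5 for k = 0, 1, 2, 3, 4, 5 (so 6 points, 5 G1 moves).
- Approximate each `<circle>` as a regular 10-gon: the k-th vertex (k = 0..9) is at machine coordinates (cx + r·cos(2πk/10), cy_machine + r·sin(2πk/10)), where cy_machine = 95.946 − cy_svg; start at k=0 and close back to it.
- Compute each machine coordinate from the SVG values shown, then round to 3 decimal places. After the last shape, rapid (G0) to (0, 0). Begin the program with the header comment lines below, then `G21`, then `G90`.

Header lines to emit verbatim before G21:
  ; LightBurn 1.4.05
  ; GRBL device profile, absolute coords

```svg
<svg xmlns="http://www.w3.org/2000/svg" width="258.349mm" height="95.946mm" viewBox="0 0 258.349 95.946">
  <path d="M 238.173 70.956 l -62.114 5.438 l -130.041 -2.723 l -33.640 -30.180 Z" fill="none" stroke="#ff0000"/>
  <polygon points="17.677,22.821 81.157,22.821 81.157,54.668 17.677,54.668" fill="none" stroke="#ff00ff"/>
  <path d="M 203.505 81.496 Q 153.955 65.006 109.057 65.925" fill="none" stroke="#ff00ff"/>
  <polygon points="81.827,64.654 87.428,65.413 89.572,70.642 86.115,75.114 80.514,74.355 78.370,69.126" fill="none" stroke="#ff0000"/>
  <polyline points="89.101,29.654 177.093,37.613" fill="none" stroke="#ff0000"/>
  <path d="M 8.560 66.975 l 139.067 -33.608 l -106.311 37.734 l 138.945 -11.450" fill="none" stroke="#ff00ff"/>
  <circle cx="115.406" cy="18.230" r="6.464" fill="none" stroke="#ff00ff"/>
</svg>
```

Since the viewBox matches the mm dimensions, user units are millimetres directly. The only transform is the Y-flip y_m = 95.946 − y_svg.

Shape 1 is a closed polygon drawn with `<path>`. Its stroke #ff0000 means engrave at S212, F2283. After flipping Y the toolpath is (238.173,24.990) → (176.059,19.552) → (46.018,22.275) → (12.378,52.455) → (238.173,24.990), returning to the start.

Shape 2 is a rectangle drawn with `<polygon>`. Its stroke #ff00ff means cut at S737, F974. After flipping Y the toolpath is (17.677,73.125) → (81.157,73.125) → (81.157,41.278) → (17.677,41.278) → (17.677,73.125), returning to the start.

Shape 3 is a quadratic bezier drawn with `<path>`. Its stroke #ff00ff means cut at S737, F974. After flipping Y the toolpath is (203.505,14.450) → (183.871,20.350) → (164.609,24.857) → (145.720,27.971) → (127.202,29.692) → (109.057,30.021).

Shape 4 is a regular polygon drawn with `<polygon>`. Its stroke #ff0000 means engrave at S212, F2283. After flipping Y the toolpath is (81.827,31.292) → (87.428,30.533) → (89.572,25.304) → (86.115,20.832) → (80.514,21.591) → (78.370,26.820) → (81.827,31.292), returning to the start.

Shape 5 is a line segment drawn with `<polyline>`. Its stroke #ff0000 means engrave at S212, F2283. After flipping Y the toolpath is (89.101,66.292) → (177.093,58.333).

Shape 6 is a open polyline drawn with `<path>`. Its stroke #ff00ff means cut at S737, F974. After flipping Y the toolpath is (8.560,28.971) → (147.627,62.579) → (41.316,24.845) → (180.261,36.295).

Shape 7 is a circle drawn with `<circle>`. Its stroke #ff00ff means cut at S737, F974. After flipping Y the toolpath is (121.870,77.716) → (120.635,81.515) → (117.403,83.864) → (113.409,83.864) → (110.177,81.515) → (108.942,77.716) → (110.177,73.917) → (113.409,71.568) → (117.403,71.568) → (120.635,73.917) → (121.870,77.716), returning to the start.

; LightBurn 1.4.05
; GRBL device profile, absolute coords
G21
G90
G0 X238.173 Y24.990
M3 S212
G01 X176.059 Y19.552 F2283
G01 X46.018 Y22.275
G01 X12.378 Y52.455
G01 X238.173 Y24.990
M5
G0 X17.677 Y73.125
M3 S737
G01 X81.157 Y73.125 F974
G01 X81.157 Y41.278
G01 X17.677 Y41.278
G01 X17.677 Y73.125
M5
G0 X203.505 Y14.450
M3 S737
G01 X183.871 Y20.350 F974
G01 X164.609 Y24.857
G01 X145.720 Y27.971
G01 X127.202 Y29.692
G01 X109.057 Y30.021
M5
G0 X81.827 Y31.292
M3 S212
G01 X87.428 Y30.533 F2283
G01 X89.572 Y25.304
G01 X86.115 Y20.832
G01 X80.514 Y21.591
G01 X78.370 Y26.820
G01 X81.827 Y31.292
M5
G0 X89.101 Y66.292
M3 S212
G01 X177.093 Y58.333 F2283
M5
G0 X8.560 Y28.971
M3 S737
G01 X147.627 Y62.579 F974
G01 X41.316 Y24.845
G01 X180.261 Y36.295
M5
G0 X121.870 Y77.716
M3 S737
G01 X120.635 Y81.515 F974
G01 X117.403 Y83.864
G01 X113.409 Y83.864
G01 X110.177 Y81.515
G01 X108.942 Y77.716
G01 X110.177 Y73.917
G01 X113.409 Y71.568
G01 X117.403 Y71.568
G01 X120.635 Y73.917
G01 X121.870 Y77.716
M5
G0 X0.000 Y0.000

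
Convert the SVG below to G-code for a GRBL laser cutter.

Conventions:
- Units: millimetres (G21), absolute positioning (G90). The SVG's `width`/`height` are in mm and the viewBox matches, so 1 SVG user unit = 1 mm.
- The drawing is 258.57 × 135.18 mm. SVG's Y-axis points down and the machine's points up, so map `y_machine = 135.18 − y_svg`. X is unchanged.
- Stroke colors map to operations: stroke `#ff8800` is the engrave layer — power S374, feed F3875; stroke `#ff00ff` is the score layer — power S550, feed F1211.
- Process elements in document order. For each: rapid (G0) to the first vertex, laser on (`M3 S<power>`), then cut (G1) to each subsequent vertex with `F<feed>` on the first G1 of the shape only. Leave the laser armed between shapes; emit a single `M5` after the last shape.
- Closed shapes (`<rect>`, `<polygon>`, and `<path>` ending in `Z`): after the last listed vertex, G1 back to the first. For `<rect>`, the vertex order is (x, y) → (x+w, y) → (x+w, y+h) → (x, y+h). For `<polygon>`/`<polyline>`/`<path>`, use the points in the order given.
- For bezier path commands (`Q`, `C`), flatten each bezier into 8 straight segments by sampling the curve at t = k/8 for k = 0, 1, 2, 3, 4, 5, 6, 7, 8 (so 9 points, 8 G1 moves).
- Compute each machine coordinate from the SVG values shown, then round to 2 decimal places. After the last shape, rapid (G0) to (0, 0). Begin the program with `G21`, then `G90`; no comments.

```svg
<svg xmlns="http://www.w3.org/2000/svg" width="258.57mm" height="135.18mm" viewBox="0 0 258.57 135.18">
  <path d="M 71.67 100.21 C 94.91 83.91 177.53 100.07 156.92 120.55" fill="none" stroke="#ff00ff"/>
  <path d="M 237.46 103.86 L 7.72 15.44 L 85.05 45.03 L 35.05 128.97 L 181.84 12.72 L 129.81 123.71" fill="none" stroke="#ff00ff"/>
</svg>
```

G21
G90
G0 X71.67 Y34.97
M3 S550
G1 X82.85 Y39.62 F1211
G1 X97.69 Y41.55
G1 X114.29 Y41.10
G1 X130.74 Y38.59
G1 X145.13 Y34.36
G1 X155.56 Y28.74
G1 X160.13 Y22.05
G1 X156.92 Y14.63
G0 X237.46 Y31.32
M3 S550
G1 X7.72 Y119.74 F1211
G1 X85.05 Y90.15
G1 X35.05 Y6.21
G1 X181.84 Y122.46
G1 X129.81 Y11.47
M5
G0 X0.00 Y0.00

Since the viewBox matches the mm dimensions, user units are millimetres directly. The only transform is the Y-flip y_m = 135.18 − y_svg.

Shape 1 is a cubic bezier drawn with `<path>`. Its stroke #ff00ff means score at S550, F1211. After flipping Y the toolpath is (71.67,34.97) → (82.85,39.62) → (97.69,41.55) → (114.29,41.10) → (130.74,38.59) → (145.13,34.36) → (155.56,28.74) → (160.13,22.05) → (156.92,14.63).

Shape 2 is a open polyline drawn with `<path>`. Its stroke #ff00ff means score at S550, F1211. After flipping Y the toolpath is (237.46,31.32) → (7.72,119.74) → (85.05,90.15) → (35.05,6.21) → (181.84,122.46) → (129.81,11.47).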